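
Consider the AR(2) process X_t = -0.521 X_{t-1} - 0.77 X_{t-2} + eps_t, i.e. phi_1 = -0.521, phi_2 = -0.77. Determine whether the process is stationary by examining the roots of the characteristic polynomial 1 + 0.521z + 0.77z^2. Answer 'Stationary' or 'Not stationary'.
\text{Stationary}

The AR(p) characteristic polynomial is P(z) = 1 + 0.521z + 0.77z^2.
Stationarity requires all roots to lie outside the unit circle, i.e. |z| > 1 for every root.
Set 1 + (0.521) z + (0.77) z^2 = 0, i.e. a z^2 + b z + c = 0 with a = 0.77, b = 0.521, c = 1.
Discriminant D = b^2 - 4ac = (0.521)^2 - 4*(0.77)*1 = 0.271441 - (3.08) = -2.808559.
D < 0, so the roots are the complex-conjugate pair z = (-b +/- i sqrt(-D)) / (2a) = -0.3383 +/- 1.0882i.
For a conjugate pair |z|^2 = z * conj(z) = (product of roots) = c/a = 1/(0.77) = 1.298701, so |z| = sqrt(1.298701) = 1.1396 for both roots.
Moduli of all roots: 1.1396, 1.1396.
All moduli strictly greater than 1? Yes.
Verdict: Stationary.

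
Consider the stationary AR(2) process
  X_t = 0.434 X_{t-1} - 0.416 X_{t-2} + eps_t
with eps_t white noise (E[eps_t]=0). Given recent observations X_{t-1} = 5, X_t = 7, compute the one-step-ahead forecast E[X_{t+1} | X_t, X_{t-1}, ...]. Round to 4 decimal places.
E[X_{t+1} \mid \mathcal F_t] = 0.9580

For an AR(p) model X_t = c + sum_i phi_i X_{t-i} + eps_t, the
one-step-ahead conditional mean is
  E[X_{t+1} | X_t, ...] = c + sum_i phi_i X_{t+1-i}.
Substitute known values:
  E[X_{t+1} | ...] = (0.434) * (7) + (-0.416) * (5)
                   = 0.9580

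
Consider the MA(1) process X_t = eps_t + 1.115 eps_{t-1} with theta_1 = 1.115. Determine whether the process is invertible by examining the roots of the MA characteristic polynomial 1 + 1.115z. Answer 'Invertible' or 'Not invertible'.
\text{Not invertible}

The MA(q) characteristic polynomial is P(z) = 1 + 1.115z.
Invertibility requires all roots to lie outside the unit circle, i.e. |z| > 1 for every root.
This is linear in z: 1 + (1.115) z = 0  =>  z = -1/(1.115) = -0.896861,  |z| = 0.896861.
Moduli of all roots: 0.8969.
All moduli strictly greater than 1? No.
Verdict: Not invertible.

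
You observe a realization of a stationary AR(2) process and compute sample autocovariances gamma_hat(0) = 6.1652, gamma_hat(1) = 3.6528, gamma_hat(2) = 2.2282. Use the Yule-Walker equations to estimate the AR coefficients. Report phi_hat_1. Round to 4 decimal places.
\hat\phi_{1} = 0.5830

The Yule-Walker equations for an AR(p) process read, in matrix form,
  Gamma_p phi = r_p,   with   (Gamma_p)_{ij} = gamma(|i - j|),
                       (r_p)_i = gamma(i),   i,j = 1..p.
Substitute the sample gammas (Toeplitz matrix and right-hand side of size 2):
  Gamma_p = [[6.1652, 3.6528], [3.6528, 6.1652]]
  r_p     = [3.6528, 2.2282]
Written out:
  6.1652 phi_1 + 3.6528 phi_2 = 3.6528
  3.6528 phi_1 + 6.1652 phi_2 = 2.2282
Solve by Cramer's rule:
  det = gamma(0)^2 - gamma(1)^2 = (6.1652)^2 - (3.6528)^2 = 38.00969104 - 13.34294784 = 24.6667432
  phi_hat_1 = [gamma(1) gamma(0) - gamma(1) gamma(2)] / det = [(3.6528)(6.1652) - (3.6528)(2.2282)] / 24.6667432 = 14.3810736 / 24.6667432 = 0.583
  phi_hat_2 = [gamma(0) gamma(2) - gamma(1)^2] / det = [(6.1652)(2.2282) - (3.6528)^2] / 24.6667432 = 0.3943508 / 24.6667432 = 0.016
So phi_hat = [0.5830, 0.0160].
Therefore phi_hat_1 = 0.5830.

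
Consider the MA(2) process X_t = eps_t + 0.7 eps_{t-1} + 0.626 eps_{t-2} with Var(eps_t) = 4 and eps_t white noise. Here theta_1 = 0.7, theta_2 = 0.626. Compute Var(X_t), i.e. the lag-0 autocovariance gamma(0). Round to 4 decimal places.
\gamma(0) = 7.5275

For an MA(q) process X_t = eps_t + sum_i theta_i eps_{t-i} with
Var(eps_t) = sigma^2, the variance is
  gamma(0) = sigma^2 * (1 + sum_i theta_i^2).
  sum_i theta_i^2 = (0.7)^2 + (0.626)^2 = 0.49 + 0.391876 = 0.881876.
  gamma(0) = 4 * (1 + 0.881876) = 4 * 1.881876 = 7.527504, which rounds to 7.5275.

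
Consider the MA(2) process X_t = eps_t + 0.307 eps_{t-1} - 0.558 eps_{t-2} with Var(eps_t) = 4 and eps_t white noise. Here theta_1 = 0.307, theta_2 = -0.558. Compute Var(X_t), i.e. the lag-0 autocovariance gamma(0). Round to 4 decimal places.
\gamma(0) = 5.6225

For an MA(q) process X_t = eps_t + sum_i theta_i eps_{t-i} with
Var(eps_t) = sigma^2, the variance is
  gamma(0) = sigma^2 * (1 + sum_i theta_i^2).
  sum_i theta_i^2 = (0.307)^2 + (-0.558)^2 = 0.094249 + 0.311364 = 0.405613.
  gamma(0) = 4 * (1 + 0.405613) = 4 * 1.405613 = 5.622452, which rounds to 5.6225.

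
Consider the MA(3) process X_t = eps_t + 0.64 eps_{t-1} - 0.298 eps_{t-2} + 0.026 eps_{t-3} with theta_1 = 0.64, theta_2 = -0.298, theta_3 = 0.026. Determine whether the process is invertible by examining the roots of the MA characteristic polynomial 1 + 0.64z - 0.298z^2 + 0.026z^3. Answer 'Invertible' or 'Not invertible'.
\text{Invertible}

The MA(q) characteristic polynomial is P(z) = 1 + 0.64z - 0.298z^2 + 0.026z^3.
Invertibility requires all roots to lie outside the unit circle, i.e. |z| > 1 for every root.
Degree 3: look for a simple real root z0 first, then factor out (1 - z/z0) and solve the remaining quadratic.
Testing z0 = 5: P(5) = 1 + (0.64)(5) + (-0.298)(5)^2 + (0.026)(5)^3
  = 1 + (3.2) + (-7.45) + (3.25) = 0.  So z_0 = 5 is a root, |z_0| = 5.
Divide out the factor (1 - 0.2 z) = (1 - z/z0) (since 1/z0 = 0.2):
  P(z) = (1 - 0.2 z)(1 + (0.84) z + (-0.13) z^2)
  [check: z-coef 0.84 - (0.2) = 0.64; z^2-coef -0.13 - (0.2)(0.84) = -0.298; z^3-coef -(0.2)(-0.13) = 0.026.]
Remaining roots from the quadratic factor 1 + (0.84) z + (-0.13) z^2:
  Set 1 + (0.84) z + (-0.13) z^2 = 0, i.e. a z^2 + b z + c = 0 with a = -0.13, b = 0.84, c = 1.
  Discriminant D = b^2 - 4ac = (0.84)^2 - 4*(-0.13)*1 = 0.7056 - (-0.52) = 1.2256.
  D >= 0, so the roots are real: z = (-b +/- sqrt(D)) / (2a) = (-0.84 +/- 1.107068) / (-0.26).
    z_1 = (-0.84 + 1.107068) / (-0.26) = -1.0272,   |z_1| = 1.0272.
    z_2 = (-0.84 - 1.107068) / (-0.26) = 7.4887,   |z_2| = 7.4887.
Moduli of all roots: 5.0000, 1.0272, 7.4887.
All moduli strictly greater than 1? Yes.
Verdict: Invertible.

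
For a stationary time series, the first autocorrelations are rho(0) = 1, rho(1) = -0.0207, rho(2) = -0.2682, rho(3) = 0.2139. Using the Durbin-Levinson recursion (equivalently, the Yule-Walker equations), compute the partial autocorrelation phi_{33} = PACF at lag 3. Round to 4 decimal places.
\phi_{33} = 0.2171

The PACF at lag k is phi_{kk}, the last component of the solution
to the Yule-Walker system G_k phi = r_k where
  (G_k)_{ij} = rho(|i - j|), (r_k)_i = rho(i), i,j = 1..k.
Equivalently, Durbin-Levinson gives phi_{kk} iteratively:
  phi_{11} = rho(1)
  phi_{kk} = [rho(k) - sum_{j=1..k-1} phi_{k-1,j} rho(k-j)]
            / [1 - sum_{j=1..k-1} phi_{k-1,j} rho(j)],
  phi_{k,j} = phi_{k-1,j} - phi_{kk} phi_{k-1,k-j},  j = 1..k-1.
Step k = 1:
  phi_11 = rho(1) = -0.0207.
Step k = 2:
  phi_22 = [rho(2) - phi_11 rho(1)] / [1 - phi_11 rho(1)] = [-0.2682 - (-0.0207)(-0.0207)] / [1 - (-0.0207)(-0.0207)]
         = -0.26862849 / 0.99957151 = -0.268744.
  Update: phi_21 = phi_11 - phi_22 phi_11 = -0.0207 - (-0.268744)(-0.0207) = -0.026263.
Step k = 3:
  phi_33 = [rho(3) - phi_21 rho(2) - phi_22 rho(1)] / [1 - phi_21 rho(1) - phi_22 rho(2)]
    numerator   = 0.2139 - (-0.026263)(-0.2682) - (-0.268744)(-0.0207) = 0.20129327
    denominator = 1 - (-0.026263)(-0.0207) - (-0.268744)(-0.2682) = 0.92737931
  phi_33 = 0.20129327 / 0.92737931 = 0.2171.
Therefore phi_{33} = 0.2171.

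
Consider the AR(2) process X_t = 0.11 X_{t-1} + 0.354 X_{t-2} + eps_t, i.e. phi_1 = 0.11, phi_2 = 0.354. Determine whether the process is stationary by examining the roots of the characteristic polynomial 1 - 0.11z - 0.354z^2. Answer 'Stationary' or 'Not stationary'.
\text{Stationary}

The AR(p) characteristic polynomial is P(z) = 1 - 0.11z - 0.354z^2.
Stationarity requires all roots to lie outside the unit circle, i.e. |z| > 1 for every root.
Set 1 + (-0.11) z + (-0.354) z^2 = 0, i.e. a z^2 + b z + c = 0 with a = -0.354, b = -0.11, c = 1.
Discriminant D = b^2 - 4ac = (-0.11)^2 - 4*(-0.354)*1 = 0.0121 - (-1.416) = 1.4281.
D >= 0, so the roots are real: z = (-b +/- sqrt(D)) / (2a) = (0.11 +/- 1.195031) / (-0.708).
  z_1 = (0.11 + 1.195031) / (-0.708) = -1.8433,   |z_1| = 1.8433.
  z_2 = (0.11 - 1.195031) / (-0.708) = 1.5325,   |z_2| = 1.5325.
Moduli of all roots: 1.8433, 1.5325.
All moduli strictly greater than 1? Yes.
Verdict: Stationary.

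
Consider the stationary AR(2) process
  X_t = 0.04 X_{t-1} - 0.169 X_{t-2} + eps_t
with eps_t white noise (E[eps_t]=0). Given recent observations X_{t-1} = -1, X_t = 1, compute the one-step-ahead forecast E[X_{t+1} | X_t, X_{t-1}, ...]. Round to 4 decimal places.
E[X_{t+1} \mid \mathcal F_t] = 0.2090

For an AR(p) model X_t = c + sum_i phi_i X_{t-i} + eps_t, the
one-step-ahead conditional mean is
  E[X_{t+1} | X_t, ...] = c + sum_i phi_i X_{t+1-i}.
Substitute known values:
  E[X_{t+1} | ...] = (0.04) * (1) + (-0.169) * (-1)
                   = 0.2090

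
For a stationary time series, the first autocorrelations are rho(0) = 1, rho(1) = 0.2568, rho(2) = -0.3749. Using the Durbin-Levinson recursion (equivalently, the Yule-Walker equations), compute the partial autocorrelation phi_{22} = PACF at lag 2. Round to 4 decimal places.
\phi_{22} = -0.4720

The PACF at lag k is phi_{kk}, the last component of the solution
to the Yule-Walker system G_k phi = r_k where
  (G_k)_{ij} = rho(|i - j|), (r_k)_i = rho(i), i,j = 1..k.
Equivalently, Durbin-Levinson gives phi_{kk} iteratively:
  phi_{11} = rho(1)
  phi_{kk} = [rho(k) - sum_{j=1..k-1} phi_{k-1,j} rho(k-j)]
            / [1 - sum_{j=1..k-1} phi_{k-1,j} rho(j)],
  phi_{k,j} = phi_{k-1,j} - phi_{kk} phi_{k-1,k-j},  j = 1..k-1.
Step k = 1:
  phi_11 = rho(1) = 0.2568.
Step k = 2:
  phi_22 = [rho(2) - phi_11 rho(1)] / [1 - phi_11 rho(1)] = [-0.3749 - (0.2568)(0.2568)] / [1 - (0.2568)(0.2568)]
         = -0.44084624 / 0.93405376 = -0.472.
Therefore phi_{22} = -0.4720.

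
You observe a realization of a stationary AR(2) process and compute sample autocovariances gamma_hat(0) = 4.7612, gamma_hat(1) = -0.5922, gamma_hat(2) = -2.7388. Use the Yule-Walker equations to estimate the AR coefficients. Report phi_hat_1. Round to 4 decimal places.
\hat\phi_{1} = -0.1990

The Yule-Walker equations for an AR(p) process read, in matrix form,
  Gamma_p phi = r_p,   with   (Gamma_p)_{ij} = gamma(|i - j|),
                       (r_p)_i = gamma(i),   i,j = 1..p.
Substitute the sample gammas (Toeplitz matrix and right-hand side of size 2):
  Gamma_p = [[4.7612, -0.5922], [-0.5922, 4.7612]]
  r_p     = [-0.5922, -2.7388]
Written out:
  4.7612 phi_1 - 0.5922 phi_2 = -0.5922
  -0.5922 phi_1 + 4.7612 phi_2 = -2.7388
Solve by Cramer's rule:
  det = gamma(0)^2 - gamma(1)^2 = (4.7612)^2 - (-0.5922)^2 = 22.66902544 - 0.35070084 = 22.3183246
  phi_hat_1 = [gamma(1) gamma(0) - gamma(1) gamma(2)] / det = [(-0.5922)(4.7612) - (-0.5922)(-2.7388)] / 22.3183246 = -4.4415 / 22.3183246 = -0.199
  phi_hat_2 = [gamma(0) gamma(2) - gamma(1)^2] / det = [(4.7612)(-2.7388) - (-0.5922)^2] / 22.3183246 = -13.3906754 / 22.3183246 = -0.6
So phi_hat = [-0.1990, -0.6000].
Therefore phi_hat_1 = -0.1990.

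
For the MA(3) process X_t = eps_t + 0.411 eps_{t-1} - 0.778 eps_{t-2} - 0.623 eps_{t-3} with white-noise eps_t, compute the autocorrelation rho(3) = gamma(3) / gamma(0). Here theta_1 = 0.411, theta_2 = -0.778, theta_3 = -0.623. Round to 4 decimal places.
\rho(3) = -0.2881

For an MA(q) process with theta_0 = 1, the autocovariance is
  gamma(k) = sigma^2 * sum_{i=0..q-k} theta_i * theta_{i+k},
and rho(k) = gamma(k) / gamma(0). Sigma^2 cancels.
  numerator   = (1)*(-0.623) = -0.623.
  denominator = (1)^2 + (0.411)^2 + (-0.778)^2 + (-0.623)^2 = 2.162334.
  rho(3) = -0.623 / 2.162334 = -0.2881.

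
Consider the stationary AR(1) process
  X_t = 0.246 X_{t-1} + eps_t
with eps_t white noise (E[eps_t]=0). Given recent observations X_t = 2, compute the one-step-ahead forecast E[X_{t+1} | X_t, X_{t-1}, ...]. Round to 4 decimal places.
E[X_{t+1} \mid \mathcal F_t] = 0.4920

For an AR(p) model X_t = c + sum_i phi_i X_{t-i} + eps_t, the
one-step-ahead conditional mean is
  E[X_{t+1} | X_t, ...] = c + sum_i phi_i X_{t+1-i}.
Substitute known values:
  E[X_{t+1} | ...] = (0.246) * (2)
                   = 0.4920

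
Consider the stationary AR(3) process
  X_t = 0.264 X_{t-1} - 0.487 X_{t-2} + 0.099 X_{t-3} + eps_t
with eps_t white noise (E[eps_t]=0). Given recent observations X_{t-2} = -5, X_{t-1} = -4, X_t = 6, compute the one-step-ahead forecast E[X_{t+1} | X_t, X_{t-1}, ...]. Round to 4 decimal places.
E[X_{t+1} \mid \mathcal F_t] = 3.0370

For an AR(p) model X_t = c + sum_i phi_i X_{t-i} + eps_t, the
one-step-ahead conditional mean is
  E[X_{t+1} | X_t, ...] = c + sum_i phi_i X_{t+1-i}.
Substitute known values:
  E[X_{t+1} | ...] = (0.264) * (6) + (-0.487) * (-4) + (0.099) * (-5)
                   = 3.0370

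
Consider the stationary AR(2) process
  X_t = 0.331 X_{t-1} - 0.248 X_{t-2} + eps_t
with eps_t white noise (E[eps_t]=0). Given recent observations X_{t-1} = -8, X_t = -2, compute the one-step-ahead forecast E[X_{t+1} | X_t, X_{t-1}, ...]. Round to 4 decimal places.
E[X_{t+1} \mid \mathcal F_t] = 1.3220

For an AR(p) model X_t = c + sum_i phi_i X_{t-i} + eps_t, the
one-step-ahead conditional mean is
  E[X_{t+1} | X_t, ...] = c + sum_i phi_i X_{t+1-i}.
Substitute known values:
  E[X_{t+1} | ...] = (0.331) * (-2) + (-0.248) * (-8)
                   = 1.3220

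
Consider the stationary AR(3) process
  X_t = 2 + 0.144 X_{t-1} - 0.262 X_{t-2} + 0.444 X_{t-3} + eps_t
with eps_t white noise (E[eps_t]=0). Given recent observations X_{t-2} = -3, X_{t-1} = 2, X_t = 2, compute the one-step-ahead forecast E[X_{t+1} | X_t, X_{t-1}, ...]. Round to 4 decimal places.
E[X_{t+1} \mid \mathcal F_t] = 0.4320

For an AR(p) model X_t = c + sum_i phi_i X_{t-i} + eps_t, the
one-step-ahead conditional mean is
  E[X_{t+1} | X_t, ...] = c + sum_i phi_i X_{t+1-i}.
Substitute known values:
  E[X_{t+1} | ...] = 2 + (0.144) * (2) + (-0.262) * (2) + (0.444) * (-3)
                   = 0.4320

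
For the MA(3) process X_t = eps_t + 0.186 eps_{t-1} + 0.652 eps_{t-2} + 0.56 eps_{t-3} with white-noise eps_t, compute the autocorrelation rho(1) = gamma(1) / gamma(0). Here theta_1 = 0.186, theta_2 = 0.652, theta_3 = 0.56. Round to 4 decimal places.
\rho(1) = 0.3792

For an MA(q) process with theta_0 = 1, the autocovariance is
  gamma(k) = sigma^2 * sum_{i=0..q-k} theta_i * theta_{i+k},
and rho(k) = gamma(k) / gamma(0). Sigma^2 cancels.
  numerator   = (1)*(0.186) + (0.186)*(0.652) + (0.652)*(0.56) = 0.672392.
  denominator = (1)^2 + (0.186)^2 + (0.652)^2 + (0.56)^2 = 1.7733.
  rho(1) = 0.672392 / 1.7733 = 0.3792.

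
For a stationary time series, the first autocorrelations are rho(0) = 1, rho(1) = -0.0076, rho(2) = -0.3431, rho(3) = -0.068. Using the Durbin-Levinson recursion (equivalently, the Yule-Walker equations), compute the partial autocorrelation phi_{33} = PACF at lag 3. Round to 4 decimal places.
\phi_{33} = -0.0840

The PACF at lag k is phi_{kk}, the last component of the solution
to the Yule-Walker system G_k phi = r_k where
  (G_k)_{ij} = rho(|i - j|), (r_k)_i = rho(i), i,j = 1..k.
Equivalently, Durbin-Levinson gives phi_{kk} iteratively:
  phi_{11} = rho(1)
  phi_{kk} = [rho(k) - sum_{j=1..k-1} phi_{k-1,j} rho(k-j)]
            / [1 - sum_{j=1..k-1} phi_{k-1,j} rho(j)],
  phi_{k,j} = phi_{k-1,j} - phi_{kk} phi_{k-1,k-j},  j = 1..k-1.
Step k = 1:
  phi_11 = rho(1) = -0.0076.
Step k = 2:
  phi_22 = [rho(2) - phi_11 rho(1)] / [1 - phi_11 rho(1)] = [-0.3431 - (-0.0076)(-0.0076)] / [1 - (-0.0076)(-0.0076)]
         = -0.34315776 / 0.99994224 = -0.343178.
  Update: phi_21 = phi_11 - phi_22 phi_11 = -0.0076 - (-0.343178)(-0.0076) = -0.010208.
Step k = 3:
  phi_33 = [rho(3) - phi_21 rho(2) - phi_22 rho(1)] / [1 - phi_21 rho(1) - phi_22 rho(2)]
    numerator   = -0.068 - (-0.010208)(-0.3431) - (-0.343178)(-0.0076) = -0.07411057
    denominator = 1 - (-0.010208)(-0.0076) - (-0.343178)(-0.3431) = 0.88217819
  phi_33 = -0.07411057 / 0.88217819 = -0.084.
Therefore phi_{33} = -0.0840.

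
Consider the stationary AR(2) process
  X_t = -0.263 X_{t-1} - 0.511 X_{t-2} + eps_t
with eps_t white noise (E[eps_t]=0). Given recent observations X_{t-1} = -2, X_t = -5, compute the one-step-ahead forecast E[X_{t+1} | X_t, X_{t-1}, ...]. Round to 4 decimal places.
E[X_{t+1} \mid \mathcal F_t] = 2.3370

For an AR(p) model X_t = c + sum_i phi_i X_{t-i} + eps_t, the
one-step-ahead conditional mean is
  E[X_{t+1} | X_t, ...] = c + sum_i phi_i X_{t+1-i}.
Substitute known values:
  E[X_{t+1} | ...] = (-0.263) * (-5) + (-0.511) * (-2)
                   = 2.3370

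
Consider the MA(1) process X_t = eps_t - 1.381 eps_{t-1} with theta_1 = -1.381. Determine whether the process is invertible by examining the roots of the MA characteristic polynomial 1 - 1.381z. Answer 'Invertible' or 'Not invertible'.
\text{Not invertible}

The MA(q) characteristic polynomial is P(z) = 1 - 1.381z.
Invertibility requires all roots to lie outside the unit circle, i.e. |z| > 1 for every root.
This is linear in z: 1 + (-1.381) z = 0  =>  z = -1/(-1.381) = 0.724113,  |z| = 0.724113.
Moduli of all roots: 0.7241.
All moduli strictly greater than 1? No.
Verdict: Not invertible.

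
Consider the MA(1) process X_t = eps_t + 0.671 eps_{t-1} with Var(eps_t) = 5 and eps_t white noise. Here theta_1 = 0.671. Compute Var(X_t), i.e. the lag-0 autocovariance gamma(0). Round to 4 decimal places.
\gamma(0) = 7.2512

For an MA(q) process X_t = eps_t + sum_i theta_i eps_{t-i} with
Var(eps_t) = sigma^2, the variance is
  gamma(0) = sigma^2 * (1 + sum_i theta_i^2).
  sum_i theta_i^2 = (0.671)^2 = 0.450241.
  gamma(0) = 5 * (1 + 0.450241) = 5 * 1.450241 = 7.251205, which rounds to 7.2512.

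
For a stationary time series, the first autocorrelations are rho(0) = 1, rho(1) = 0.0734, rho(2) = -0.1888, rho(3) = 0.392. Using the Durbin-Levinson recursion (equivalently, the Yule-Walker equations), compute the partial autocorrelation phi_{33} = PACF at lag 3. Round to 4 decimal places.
\phi_{33} = 0.4420

The PACF at lag k is phi_{kk}, the last component of the solution
to the Yule-Walker system G_k phi = r_k where
  (G_k)_{ij} = rho(|i - j|), (r_k)_i = rho(i), i,j = 1..k.
Equivalently, Durbin-Levinson gives phi_{kk} iteratively:
  phi_{11} = rho(1)
  phi_{kk} = [rho(k) - sum_{j=1..k-1} phi_{k-1,j} rho(k-j)]
            / [1 - sum_{j=1..k-1} phi_{k-1,j} rho(j)],
  phi_{k,j} = phi_{k-1,j} - phi_{kk} phi_{k-1,k-j},  j = 1..k-1.
Step k = 1:
  phi_11 = rho(1) = 0.0734.
Step k = 2:
  phi_22 = [rho(2) - phi_11 rho(1)] / [1 - phi_11 rho(1)] = [-0.1888 - (0.0734)(0.0734)] / [1 - (0.0734)(0.0734)]
         = -0.19418756 / 0.99461244 = -0.195239.
  Update: phi_21 = phi_11 - phi_22 phi_11 = 0.0734 - (-0.195239)(0.0734) = 0.087731.
Step k = 3:
  phi_33 = [rho(3) - phi_21 rho(2) - phi_22 rho(1)] / [1 - phi_21 rho(1) - phi_22 rho(2)]
    numerator   = 0.392 - (0.087731)(-0.1888) - (-0.195239)(0.0734) = 0.42289411
    denominator = 1 - (0.087731)(0.0734) - (-0.195239)(-0.1888) = 0.95669937
  phi_33 = 0.42289411 / 0.95669937 = 0.442.
Therefore phi_{33} = 0.4420.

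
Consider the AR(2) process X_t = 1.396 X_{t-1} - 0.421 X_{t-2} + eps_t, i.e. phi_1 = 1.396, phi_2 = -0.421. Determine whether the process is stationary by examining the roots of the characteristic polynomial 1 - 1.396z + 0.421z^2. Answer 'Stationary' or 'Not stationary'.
\text{Stationary}

The AR(p) characteristic polynomial is P(z) = 1 - 1.396z + 0.421z^2.
Stationarity requires all roots to lie outside the unit circle, i.e. |z| > 1 for every root.
Set 1 + (-1.396) z + (0.421) z^2 = 0, i.e. a z^2 + b z + c = 0 with a = 0.421, b = -1.396, c = 1.
Discriminant D = b^2 - 4ac = (-1.396)^2 - 4*(0.421)*1 = 1.948816 - (1.684) = 0.264816.
D >= 0, so the roots are real: z = (-b +/- sqrt(D)) / (2a) = (1.396 +/- 0.514603) / (0.842).
  z_1 = (1.396 + 0.514603) / (0.842) = 2.2691,   |z_1| = 2.2691.
  z_2 = (1.396 - 0.514603) / (0.842) = 1.0468,   |z_2| = 1.0468.
Moduli of all roots: 2.2691, 1.0468.
All moduli strictly greater than 1? Yes.
Verdict: Stationary.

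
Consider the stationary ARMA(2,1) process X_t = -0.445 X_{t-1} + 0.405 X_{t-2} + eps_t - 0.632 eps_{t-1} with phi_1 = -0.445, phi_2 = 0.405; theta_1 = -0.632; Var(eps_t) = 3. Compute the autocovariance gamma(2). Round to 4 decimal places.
\gamma(2) = 15.5072

Multiply the model equation by X_{t-k} and take expectations. With theta_0 = psi_0 = 1 and psi_j the MA(infinity) weights, this gives
  gamma(k) - sum_i phi_i gamma(k-i) = c_k,
  c_k = sigma^2 * sum_{j=k..q} theta_j psi_{j-k}   (c_k = 0 for k > q),
using gamma(-m) = gamma(m).
psi-weights needed (psi_j = theta_j + sum_i phi_i psi_{j-i}):
  psi_1 = theta_1 + phi_1 = -0.632 + (-0.445) = -1.077
Right-hand sides:
  c_0 = sigma^2 (1 + theta_1 psi_1) = 3 * (1 + (-0.632)(-1.077)) = 3 * 1.680664 = 5.041992
  c_1 = sigma^2 theta_1 = 3 * (-0.632) = -1.896
  c_2 = 0
Equations for k = 0, 1, 2 (AR order 2, c_2 = 0):
  (E0) gamma(0) = phi_1 gamma(1) + phi_2 gamma(2) + c_0
  (E1) gamma(1) = phi_1 gamma(0) + phi_2 gamma(1) + c_1
  (E2) gamma(2) = phi_1 gamma(1) + phi_2 gamma(0)
From (E1): gamma(1) = A gamma(0) + B with
  A = phi_1 / (1 - phi_2) = -0.445 / 0.595 = -0.747899,   B = c_1 / (1 - phi_2) = -1.896 / 0.595 = -3.186555.
Insert (E2) into (E0): gamma(0) (1 - phi_2^2) = phi_1 (1 + phi_2) gamma(1) + c_0.
  phi_1 (1 + phi_2) = (-0.445)(1.405) = -0.625225,   1 - phi_2^2 = 0.835975.
Replace gamma(1) by A gamma(0) + B and collect gamma(0):
  gamma(0) [0.835975 - (-0.625225)(-0.747899)] = (-0.625225)(-3.186555) + 5.041992
  gamma(0) * 0.36837 = 7.034306
  gamma(0) = 7.034306 / 0.36837 = 19.095774.
  gamma(1) = A gamma(0) + B = (-0.747899)(19.095774) + (-3.186555) = -17.468268.
  gamma(2) = phi_1 gamma(1) + phi_2 gamma(0) = (-0.445)(-17.468268) + (0.405)(19.095774) = 15.507168.
Therefore gamma(2) = 15.5072 (to 4 decimal places).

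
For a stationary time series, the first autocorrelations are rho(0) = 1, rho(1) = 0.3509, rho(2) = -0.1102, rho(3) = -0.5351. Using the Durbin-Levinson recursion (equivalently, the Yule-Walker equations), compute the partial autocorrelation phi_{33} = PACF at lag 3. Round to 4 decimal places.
\phi_{33} = -0.4821

The PACF at lag k is phi_{kk}, the last component of the solution
to the Yule-Walker system G_k phi = r_k where
  (G_k)_{ij} = rho(|i - j|), (r_k)_i = rho(i), i,j = 1..k.
Equivalently, Durbin-Levinson gives phi_{kk} iteratively:
  phi_{11} = rho(1)
  phi_{kk} = [rho(k) - sum_{j=1..k-1} phi_{k-1,j} rho(k-j)]
            / [1 - sum_{j=1..k-1} phi_{k-1,j} rho(j)],
  phi_{k,j} = phi_{k-1,j} - phi_{kk} phi_{k-1,k-j},  j = 1..k-1.
Step k = 1:
  phi_11 = rho(1) = 0.3509.
Step k = 2:
  phi_22 = [rho(2) - phi_11 rho(1)] / [1 - phi_11 rho(1)] = [-0.1102 - (0.3509)(0.3509)] / [1 - (0.3509)(0.3509)]
         = -0.23333081 / 0.87686919 = -0.266095.
  Update: phi_21 = phi_11 - phi_22 phi_11 = 0.3509 - (-0.266095)(0.3509) = 0.444273.
Step k = 3:
  phi_33 = [rho(3) - phi_21 rho(2) - phi_22 rho(1)] / [1 - phi_21 rho(1) - phi_22 rho(2)]
    numerator   = -0.5351 - (0.444273)(-0.1102) - (-0.266095)(0.3509) = -0.39276827
    denominator = 1 - (0.444273)(0.3509) - (-0.266095)(-0.1102) = 0.81478095
  phi_33 = -0.39276827 / 0.81478095 = -0.4821.
Therefore phi_{33} = -0.4821.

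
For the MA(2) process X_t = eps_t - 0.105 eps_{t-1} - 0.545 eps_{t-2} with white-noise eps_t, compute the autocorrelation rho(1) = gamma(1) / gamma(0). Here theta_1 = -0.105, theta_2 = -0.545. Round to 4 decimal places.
\rho(1) = -0.0365

For an MA(q) process with theta_0 = 1, the autocovariance is
  gamma(k) = sigma^2 * sum_{i=0..q-k} theta_i * theta_{i+k},
and rho(k) = gamma(k) / gamma(0). Sigma^2 cancels.
  numerator   = (1)*(-0.105) + (-0.105)*(-0.545) = -0.047775.
  denominator = (1)^2 + (-0.105)^2 + (-0.545)^2 = 1.30805.
  rho(1) = -0.047775 / 1.30805 = -0.0365.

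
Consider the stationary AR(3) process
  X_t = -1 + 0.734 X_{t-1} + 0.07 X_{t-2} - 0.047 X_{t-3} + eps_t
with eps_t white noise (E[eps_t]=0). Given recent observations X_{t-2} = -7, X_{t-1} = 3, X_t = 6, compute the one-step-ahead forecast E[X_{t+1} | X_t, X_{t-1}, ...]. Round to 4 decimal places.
E[X_{t+1} \mid \mathcal F_t] = 3.9430

For an AR(p) model X_t = c + sum_i phi_i X_{t-i} + eps_t, the
one-step-ahead conditional mean is
  E[X_{t+1} | X_t, ...] = c + sum_i phi_i X_{t+1-i}.
Substitute known values:
  E[X_{t+1} | ...] = -1 + (0.734) * (6) + (0.07) * (3) + (-0.047) * (-7)
                   = 3.9430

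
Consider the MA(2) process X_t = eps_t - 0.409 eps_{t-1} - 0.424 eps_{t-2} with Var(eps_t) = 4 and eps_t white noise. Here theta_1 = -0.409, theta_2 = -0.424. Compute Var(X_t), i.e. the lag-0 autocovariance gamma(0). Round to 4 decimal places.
\gamma(0) = 5.3882

For an MA(q) process X_t = eps_t + sum_i theta_i eps_{t-i} with
Var(eps_t) = sigma^2, the variance is
  gamma(0) = sigma^2 * (1 + sum_i theta_i^2).
  sum_i theta_i^2 = (-0.409)^2 + (-0.424)^2 = 0.167281 + 0.179776 = 0.347057.
  gamma(0) = 4 * (1 + 0.347057) = 4 * 1.347057 = 5.388228, which rounds to 5.3882.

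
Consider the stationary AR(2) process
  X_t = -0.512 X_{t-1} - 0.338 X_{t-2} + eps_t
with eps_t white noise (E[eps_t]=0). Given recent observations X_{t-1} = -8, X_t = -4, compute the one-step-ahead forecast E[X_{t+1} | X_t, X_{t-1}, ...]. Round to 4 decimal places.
E[X_{t+1} \mid \mathcal F_t] = 4.7520

For an AR(p) model X_t = c + sum_i phi_i X_{t-i} + eps_t, the
one-step-ahead conditional mean is
  E[X_{t+1} | X_t, ...] = c + sum_i phi_i X_{t+1-i}.
Substitute known values:
  E[X_{t+1} | ...] = (-0.512) * (-4) + (-0.338) * (-8)
                   = 4.7520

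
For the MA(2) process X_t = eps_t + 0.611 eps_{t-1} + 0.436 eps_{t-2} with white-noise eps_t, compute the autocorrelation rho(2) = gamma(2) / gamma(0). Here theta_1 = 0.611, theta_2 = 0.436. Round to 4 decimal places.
\rho(2) = 0.2789

For an MA(q) process with theta_0 = 1, the autocovariance is
  gamma(k) = sigma^2 * sum_{i=0..q-k} theta_i * theta_{i+k},
and rho(k) = gamma(k) / gamma(0). Sigma^2 cancels.
  numerator   = (1)*(0.436) = 0.436.
  denominator = (1)^2 + (0.611)^2 + (0.436)^2 = 1.563417.
  rho(2) = 0.436 / 1.563417 = 0.2789.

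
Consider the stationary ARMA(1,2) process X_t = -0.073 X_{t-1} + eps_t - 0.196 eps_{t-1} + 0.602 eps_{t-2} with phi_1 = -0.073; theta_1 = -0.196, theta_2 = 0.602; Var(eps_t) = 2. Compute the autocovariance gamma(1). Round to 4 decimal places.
\gamma(1) = -0.9292

Multiply the model equation by X_{t-k} and take expectations. With theta_0 = psi_0 = 1 and psi_j the MA(infinity) weights, this gives
  gamma(k) - sum_i phi_i gamma(k-i) = c_k,
  c_k = sigma^2 * sum_{j=k..q} theta_j psi_{j-k}   (c_k = 0 for k > q),
using gamma(-m) = gamma(m).
psi-weights needed (psi_j = theta_j + sum_i phi_i psi_{j-i}):
  psi_1 = theta_1 + phi_1 = -0.196 + (-0.073) = -0.269
  psi_2 = theta_2 + phi_1 psi_1 = 0.602 + (-0.073)(-0.269) = 0.621637
Right-hand sides:
  c_0 = sigma^2 (1 + theta_1 psi_1 + theta_2 psi_2) = 2 * (1 + (-0.196)(-0.269) + (0.602)(0.621637)) = 2 * 1.426949 = 2.853899
  c_1 = sigma^2 (theta_1 + theta_2 psi_1) = 2 * (-0.196 + (0.602)(-0.269)) = -0.715876
  c_2 = sigma^2 theta_2 = 2 * (0.602) = 1.204
Equations for k = 0 and k = 1 (AR order 1):
  gamma(0) = phi_1 gamma(1) + c_0
  gamma(1) = phi_1 gamma(0) + c_1
Substituting the second into the first: gamma(0) (1 - phi_1^2) = c_0 + phi_1 c_1, so
  gamma(0) = (c_0 + phi_1 c_1) / (1 - phi_1^2) = (2.853899 + (-0.073)(-0.715876)) / (1 - (-0.073)^2) = 2.906158 / 0.994671 = 2.921728.
  gamma(1) = phi_1 gamma(0) + c_1 = (-0.073)(2.921728) + (-0.715876) = -0.929162.
Therefore gamma(1) = -0.9292 (to 4 decimal places).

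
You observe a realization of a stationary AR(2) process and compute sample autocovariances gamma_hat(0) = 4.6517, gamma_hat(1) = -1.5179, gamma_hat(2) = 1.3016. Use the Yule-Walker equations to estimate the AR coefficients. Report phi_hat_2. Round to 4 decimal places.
\hat\phi_{2} = 0.1940

The Yule-Walker equations for an AR(p) process read, in matrix form,
  Gamma_p phi = r_p,   with   (Gamma_p)_{ij} = gamma(|i - j|),
                       (r_p)_i = gamma(i),   i,j = 1..p.
Substitute the sample gammas (Toeplitz matrix and right-hand side of size 2):
  Gamma_p = [[4.6517, -1.5179], [-1.5179, 4.6517]]
  r_p     = [-1.5179, 1.3016]
Written out:
  4.6517 phi_1 - 1.5179 phi_2 = -1.5179
  -1.5179 phi_1 + 4.6517 phi_2 = 1.3016
Solve by Cramer's rule:
  det = gamma(0)^2 - gamma(1)^2 = (4.6517)^2 - (-1.5179)^2 = 21.63831289 - 2.30402041 = 19.33429248
  phi_hat_1 = [gamma(1) gamma(0) - gamma(1) gamma(2)] / det = [(-1.5179)(4.6517) - (-1.5179)(1.3016)] / 19.33429248 = -5.08511679 / 19.33429248 = -0.263
  phi_hat_2 = [gamma(0) gamma(2) - gamma(1)^2] / det = [(4.6517)(1.3016) - (-1.5179)^2] / 19.33429248 = 3.75063231 / 19.33429248 = 0.194
So phi_hat = [-0.2630, 0.1940].
Therefore phi_hat_2 = 0.1940.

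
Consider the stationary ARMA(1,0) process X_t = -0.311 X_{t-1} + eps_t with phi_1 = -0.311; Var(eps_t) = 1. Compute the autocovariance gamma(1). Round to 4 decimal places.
\gamma(1) = -0.3443

Multiply the model equation by X_{t-k} and take expectations. With theta_0 = psi_0 = 1 and psi_j the MA(infinity) weights, this gives
  gamma(k) - sum_i phi_i gamma(k-i) = c_k,
  c_k = sigma^2 * sum_{j=k..q} theta_j psi_{j-k}   (c_k = 0 for k > q),
using gamma(-m) = gamma(m).
Pure AR (q = 0): c_0 = sigma^2 = 1, c_k = 0 for k >= 1.
Equations for k = 0 and k = 1 (AR order 1):
  gamma(0) = phi_1 gamma(1) + c_0
  gamma(1) = phi_1 gamma(0) + c_1
Substituting the second into the first: gamma(0) (1 - phi_1^2) = c_0 + phi_1 c_1, so
  gamma(0) = c_0 / (1 - phi_1^2) = 1 / (1 - (-0.311)^2) = 1 / 0.903279 = 1.107078.
  gamma(1) = phi_1 gamma(0) = (-0.311)(1.107078) = -0.344301.
Therefore gamma(1) = -0.3443 (to 4 decimal places).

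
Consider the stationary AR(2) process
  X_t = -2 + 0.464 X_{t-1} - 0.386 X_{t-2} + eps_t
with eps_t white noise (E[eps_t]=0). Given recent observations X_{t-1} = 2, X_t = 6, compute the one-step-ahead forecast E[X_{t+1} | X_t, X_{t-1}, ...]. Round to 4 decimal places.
E[X_{t+1} \mid \mathcal F_t] = 0.0120

For an AR(p) model X_t = c + sum_i phi_i X_{t-i} + eps_t, the
one-step-ahead conditional mean is
  E[X_{t+1} | X_t, ...] = c + sum_i phi_i X_{t+1-i}.
Substitute known values:
  E[X_{t+1} | ...] = -2 + (0.464) * (6) + (-0.386) * (2)
                   = 0.0120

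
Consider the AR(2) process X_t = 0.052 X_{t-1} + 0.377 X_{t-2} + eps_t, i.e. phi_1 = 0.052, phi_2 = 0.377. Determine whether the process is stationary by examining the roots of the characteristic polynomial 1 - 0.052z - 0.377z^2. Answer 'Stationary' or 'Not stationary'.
\text{Stationary}

The AR(p) characteristic polynomial is P(z) = 1 - 0.052z - 0.377z^2.
Stationarity requires all roots to lie outside the unit circle, i.e. |z| > 1 for every root.
Set 1 + (-0.052) z + (-0.377) z^2 = 0, i.e. a z^2 + b z + c = 0 with a = -0.377, b = -0.052, c = 1.
Discriminant D = b^2 - 4ac = (-0.052)^2 - 4*(-0.377)*1 = 0.002704 - (-1.508) = 1.510704.
D >= 0, so the roots are real: z = (-b +/- sqrt(D)) / (2a) = (0.052 +/- 1.229107) / (-0.754).
  z_1 = (0.052 + 1.229107) / (-0.754) = -1.6991,   |z_1| = 1.6991.
  z_2 = (0.052 - 1.229107) / (-0.754) = 1.5611,   |z_2| = 1.5611.
Moduli of all roots: 1.6991, 1.5611.
All moduli strictly greater than 1? Yes.
Verdict: Stationary.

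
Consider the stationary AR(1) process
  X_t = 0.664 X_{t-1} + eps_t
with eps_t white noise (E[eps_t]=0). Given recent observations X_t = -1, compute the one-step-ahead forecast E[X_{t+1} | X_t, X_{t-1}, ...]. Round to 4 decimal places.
E[X_{t+1} \mid \mathcal F_t] = -0.6640

For an AR(p) model X_t = c + sum_i phi_i X_{t-i} + eps_t, the
one-step-ahead conditional mean is
  E[X_{t+1} | X_t, ...] = c + sum_i phi_i X_{t+1-i}.
Substitute known values:
  E[X_{t+1} | ...] = (0.664) * (-1)
                   = -0.6640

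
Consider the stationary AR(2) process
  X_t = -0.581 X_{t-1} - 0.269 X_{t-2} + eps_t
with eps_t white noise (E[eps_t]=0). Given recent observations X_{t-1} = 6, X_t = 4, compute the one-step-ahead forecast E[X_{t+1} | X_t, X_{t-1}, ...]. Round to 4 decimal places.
E[X_{t+1} \mid \mathcal F_t] = -3.9380

For an AR(p) model X_t = c + sum_i phi_i X_{t-i} + eps_t, the
one-step-ahead conditional mean is
  E[X_{t+1} | X_t, ...] = c + sum_i phi_i X_{t+1-i}.
Substitute known values:
  E[X_{t+1} | ...] = (-0.581) * (4) + (-0.269) * (6)
                   = -3.9380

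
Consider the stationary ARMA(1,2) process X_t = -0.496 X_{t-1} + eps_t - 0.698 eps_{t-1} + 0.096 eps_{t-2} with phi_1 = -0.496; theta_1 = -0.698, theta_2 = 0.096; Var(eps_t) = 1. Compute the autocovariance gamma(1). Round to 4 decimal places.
\gamma(1) = -2.3273

Multiply the model equation by X_{t-k} and take expectations. With theta_0 = psi_0 = 1 and psi_j the MA(infinity) weights, this gives
  gamma(k) - sum_i phi_i gamma(k-i) = c_k,
  c_k = sigma^2 * sum_{j=k..q} theta_j psi_{j-k}   (c_k = 0 for k > q),
using gamma(-m) = gamma(m).
psi-weights needed (psi_j = theta_j + sum_i phi_i psi_{j-i}):
  psi_1 = theta_1 + phi_1 = -0.698 + (-0.496) = -1.194
  psi_2 = theta_2 + phi_1 psi_1 = 0.096 + (-0.496)(-1.194) = 0.688224
Right-hand sides:
  c_0 = sigma^2 (1 + theta_1 psi_1 + theta_2 psi_2) = 1 * (1 + (-0.698)(-1.194) + (0.096)(0.688224)) = 1 * 1.899482 = 1.899482
  c_1 = sigma^2 (theta_1 + theta_2 psi_1) = 1 * (-0.698 + (0.096)(-1.194)) = -0.812624
  c_2 = sigma^2 theta_2 = 1 * (0.096) = 0.096
Equations for k = 0 and k = 1 (AR order 1):
  gamma(0) = phi_1 gamma(1) + c_0
  gamma(1) = phi_1 gamma(0) + c_1
Substituting the second into the first: gamma(0) (1 - phi_1^2) = c_0 + phi_1 c_1, so
  gamma(0) = (c_0 + phi_1 c_1) / (1 - phi_1^2) = (1.899482 + (-0.496)(-0.812624)) / (1 - (-0.496)^2) = 2.302543 / 0.753984 = 3.053835.
  gamma(1) = phi_1 gamma(0) + c_1 = (-0.496)(3.053835) + (-0.812624) = -2.327326.
Therefore gamma(1) = -2.3273 (to 4 decimal places).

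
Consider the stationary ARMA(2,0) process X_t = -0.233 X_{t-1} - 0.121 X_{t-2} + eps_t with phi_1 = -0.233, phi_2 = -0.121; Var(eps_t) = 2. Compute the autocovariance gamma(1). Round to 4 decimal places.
\gamma(1) = -0.4409

Multiply the model equation by X_{t-k} and take expectations. With theta_0 = psi_0 = 1 and psi_j the MA(infinity) weights, this gives
  gamma(k) - sum_i phi_i gamma(k-i) = c_k,
  c_k = sigma^2 * sum_{j=k..q} theta_j psi_{j-k}   (c_k = 0 for k > q),
using gamma(-m) = gamma(m).
Pure AR (q = 0): c_0 = sigma^2 = 2, c_k = 0 for k >= 1.
Equations for k = 0, 1, 2 (AR order 2, c_2 = 0):
  (E0) gamma(0) = phi_1 gamma(1) + phi_2 gamma(2) + c_0
  (E1) gamma(1) = phi_1 gamma(0) + phi_2 gamma(1) + c_1
  (E2) gamma(2) = phi_1 gamma(1) + phi_2 gamma(0)
From (E1): gamma(1) = A gamma(0) + B with
  A = phi_1 / (1 - phi_2) = -0.233 / 1.121 = -0.20785,   B = c_1 / (1 - phi_2) = 0 / 1.121 = 0.
Insert (E2) into (E0): gamma(0) (1 - phi_2^2) = phi_1 (1 + phi_2) gamma(1) + c_0.
  phi_1 (1 + phi_2) = (-0.233)(0.879) = -0.204807,   1 - phi_2^2 = 0.985359.
Replace gamma(1) by A gamma(0) + B and collect gamma(0):
  gamma(0) [0.985359 - (-0.204807)(-0.20785)] = c_0 = 2
  gamma(0) * 0.94279 = 2
  gamma(0) = 2 / 0.94279 = 2.121364.
  gamma(1) = A gamma(0) = (-0.20785)(2.121364) = -0.440926.
Therefore gamma(1) = -0.4409 (to 4 decimal places).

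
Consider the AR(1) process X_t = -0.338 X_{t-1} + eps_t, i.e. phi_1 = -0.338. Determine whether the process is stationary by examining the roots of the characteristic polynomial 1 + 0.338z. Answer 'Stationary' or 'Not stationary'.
\text{Stationary}

The AR(p) characteristic polynomial is P(z) = 1 + 0.338z.
Stationarity requires all roots to lie outside the unit circle, i.e. |z| > 1 for every root.
This is linear in z: 1 + (0.338) z = 0  =>  z = -1/(0.338) = -2.95858,  |z| = 2.95858.
Moduli of all roots: 2.9586.
All moduli strictly greater than 1? Yes.
Verdict: Stationary.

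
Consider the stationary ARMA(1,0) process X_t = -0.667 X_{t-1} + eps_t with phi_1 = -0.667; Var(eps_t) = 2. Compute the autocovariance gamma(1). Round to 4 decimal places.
\gamma(1) = -2.4031

Multiply the model equation by X_{t-k} and take expectations. With theta_0 = psi_0 = 1 and psi_j the MA(infinity) weights, this gives
  gamma(k) - sum_i phi_i gamma(k-i) = c_k,
  c_k = sigma^2 * sum_{j=k..q} theta_j psi_{j-k}   (c_k = 0 for k > q),
using gamma(-m) = gamma(m).
Pure AR (q = 0): c_0 = sigma^2 = 2, c_k = 0 for k >= 1.
Equations for k = 0 and k = 1 (AR order 1):
  gamma(0) = phi_1 gamma(1) + c_0
  gamma(1) = phi_1 gamma(0) + c_1
Substituting the second into the first: gamma(0) (1 - phi_1^2) = c_0 + phi_1 c_1, so
  gamma(0) = c_0 / (1 - phi_1^2) = 2 / (1 - (-0.667)^2) = 2 / 0.555111 = 3.602883.
  gamma(1) = phi_1 gamma(0) = (-0.667)(3.602883) = -2.403123.
Therefore gamma(1) = -2.4031 (to 4 decimal places).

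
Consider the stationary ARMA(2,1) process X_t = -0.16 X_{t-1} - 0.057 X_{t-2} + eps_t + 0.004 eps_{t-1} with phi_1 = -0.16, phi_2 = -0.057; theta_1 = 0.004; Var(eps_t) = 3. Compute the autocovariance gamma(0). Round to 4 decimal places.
\gamma(0) = 3.0767

Multiply the model equation by X_{t-k} and take expectations. With theta_0 = psi_0 = 1 and psi_j the MA(infinity) weights, this gives
  gamma(k) - sum_i phi_i gamma(k-i) = c_k,
  c_k = sigma^2 * sum_{j=k..q} theta_j psi_{j-k}   (c_k = 0 for k > q),
using gamma(-m) = gamma(m).
psi-weights needed (psi_j = theta_j + sum_i phi_i psi_{j-i}):
  psi_1 = theta_1 + phi_1 = 0.004 + (-0.16) = -0.156
Right-hand sides:
  c_0 = sigma^2 (1 + theta_1 psi_1) = 3 * (1 + (0.004)(-0.156)) = 3 * 0.999376 = 2.998128
  c_1 = sigma^2 theta_1 = 3 * (0.004) = 0.012
  c_2 = 0
Equations for k = 0, 1, 2 (AR order 2, c_2 = 0):
  (E0) gamma(0) = phi_1 gamma(1) + phi_2 gamma(2) + c_0
  (E1) gamma(1) = phi_1 gamma(0) + phi_2 gamma(1) + c_1
  (E2) gamma(2) = phi_1 gamma(1) + phi_2 gamma(0)
From (E1): gamma(1) = A gamma(0) + B with
  A = phi_1 / (1 - phi_2) = -0.16 / 1.057 = -0.151372,   B = c_1 / (1 - phi_2) = 0.012 / 1.057 = 0.011353.
Insert (E2) into (E0): gamma(0) (1 - phi_2^2) = phi_1 (1 + phi_2) gamma(1) + c_0.
  phi_1 (1 + phi_2) = (-0.16)(0.943) = -0.15088,   1 - phi_2^2 = 0.996751.
Replace gamma(1) by A gamma(0) + B and collect gamma(0):
  gamma(0) [0.996751 - (-0.15088)(-0.151372)] = (-0.15088)(0.011353) + 2.998128
  gamma(0) * 0.973912 = 2.996415
  gamma(0) = 2.996415 / 0.973912 = 3.076679.
Therefore gamma(0) = 3.0767 (to 4 decimal places).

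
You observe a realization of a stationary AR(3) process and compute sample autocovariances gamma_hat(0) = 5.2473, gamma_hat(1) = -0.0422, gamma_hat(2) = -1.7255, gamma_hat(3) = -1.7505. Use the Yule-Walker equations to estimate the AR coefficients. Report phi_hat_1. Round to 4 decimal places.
\hat\phi_{1} = -0.1360

The Yule-Walker equations for an AR(p) process read, in matrix form,
  Gamma_p phi = r_p,   with   (Gamma_p)_{ij} = gamma(|i - j|),
                       (r_p)_i = gamma(i),   i,j = 1..p.
Substitute the sample gammas (Toeplitz matrix and right-hand side of size 3):
  Gamma_p = [[5.2473, -0.0422, -1.7255], [-0.0422, 5.2473, -0.0422], [-1.7255, -0.0422, 5.2473]]
  r_p     = [-0.0422, -1.7255, -1.7505]
Written out (R1..R3):
  (R1) 5.2473 phi_1 - 0.0422 phi_2 - 1.7255 phi_3 = -0.0422
  (R2) -0.0422 phi_1 + 5.2473 phi_2 - 0.0422 phi_3 = -1.7255
  (R3) -1.7255 phi_1 - 0.0422 phi_2 + 5.2473 phi_3 = -1.7505
Gaussian elimination:
  R2 <- R2 - (-0.0422/5.2473) R1 = R2 - (-0.008042) R1:  5.246961 phi_2 - 0.056077 phi_3 = -1.725839
  R3 <- R3 - (-1.7255/5.2473) R1 = R3 - (-0.328836) R1:  -0.056077 phi_2 + 4.679894 phi_3 = -1.764377
  R3 <- R3 - (-0.056077/5.246961) R2 = R3 - (-0.010687) R2:  4.679295 phi_3 = -1.782822
Back-substitution:
  phi_hat_3 = -1.782822 / 4.679295 = -0.381002
  phi_hat_2 = (-1.725839 - (-0.056077)(-0.381002)) / 5.246961 = -0.332994
  phi_hat_1 = (-0.0422 - (-0.0422)(-0.332994) - (-1.7255)(-0.381002)) / 5.2473 = -0.136007
So phi_hat = [-0.1360, -0.3330, -0.3810].
Therefore phi_hat_1 = -0.1360.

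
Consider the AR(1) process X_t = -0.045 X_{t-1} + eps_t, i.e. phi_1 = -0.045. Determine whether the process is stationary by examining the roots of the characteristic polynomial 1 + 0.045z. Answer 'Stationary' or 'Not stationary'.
\text{Stationary}

The AR(p) characteristic polynomial is P(z) = 1 + 0.045z.
Stationarity requires all roots to lie outside the unit circle, i.e. |z| > 1 for every root.
This is linear in z: 1 + (0.045) z = 0  =>  z = -1/(0.045) = -22.222222,  |z| = 22.222222.
Moduli of all roots: 22.2222.
All moduli strictly greater than 1? Yes.
Verdict: Stationary.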